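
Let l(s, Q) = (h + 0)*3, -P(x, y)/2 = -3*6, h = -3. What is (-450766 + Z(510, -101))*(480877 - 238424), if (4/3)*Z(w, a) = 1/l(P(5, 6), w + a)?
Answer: -1311475070429/12 ≈ -1.0929e+11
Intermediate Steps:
P(x, y) = 36 (P(x, y) = -(-6)*6 = -2*(-18) = 36)
l(s, Q) = -9 (l(s, Q) = (-3 + 0)*3 = -3*3 = -9)
Z(w, a) = -1/12 (Z(w, a) = (¾)/(-9) = (¾)*(-⅑) = -1/12)
(-450766 + Z(510, -101))*(480877 - 238424) = (-450766 - 1/12)*(480877 - 238424) = -5409193/12*242453 = -1311475070429/12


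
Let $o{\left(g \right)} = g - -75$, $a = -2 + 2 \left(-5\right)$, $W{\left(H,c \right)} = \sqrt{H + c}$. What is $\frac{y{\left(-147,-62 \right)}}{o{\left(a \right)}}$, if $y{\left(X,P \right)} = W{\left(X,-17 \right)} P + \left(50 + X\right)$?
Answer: $- \frac{97}{63} - \frac{124 i \sqrt{41}}{63} \approx -1.5397 - 12.603 i$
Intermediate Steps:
$y{\left(X,P \right)} = 50 + X + P \sqrt{-17 + X}$ ($y{\left(X,P \right)} = \sqrt{X - 17} P + \left(50 + X\right) = \sqrt{-17 + X} P + \left(50 + X\right) = P \sqrt{-17 + X} + \left(50 + X\right) = 50 + X + P \sqrt{-17 + X}$)
$a = -12$ ($a = -2 - 10 = -12$)
$o{\left(g \right)} = 75 + g$ ($o{\left(g \right)} = g + 75 = 75 + g$)
$\frac{y{\left(-147,-62 \right)}}{o{\left(a \right)}} = \frac{50 - 147 - 62 \sqrt{-17 - 147}}{75 - 12} = \frac{50 - 147 - 62 \sqrt{-164}}{63} = \left(50 - 147 - 62 \cdot 2 i \sqrt{41}\right) \frac{1}{63} = \left(50 - 147 - 124 i \sqrt{41}\right) \frac{1}{63} = \left(-97 - 124 i \sqrt{41}\right) \frac{1}{63} = - \frac{97}{63} - \frac{124 i \sqrt{41}}{63}$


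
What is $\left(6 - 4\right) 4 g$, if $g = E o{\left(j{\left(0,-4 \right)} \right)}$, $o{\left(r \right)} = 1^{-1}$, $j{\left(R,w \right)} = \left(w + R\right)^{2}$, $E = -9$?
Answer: $-72$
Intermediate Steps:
$j{\left(R,w \right)} = \left(R + w\right)^{2}$
$o{\left(r \right)} = 1$
$g = -9$ ($g = \left(-9\right) 1 = -9$)
$\left(6 - 4\right) 4 g = \left(6 - 4\right) 4 \left(-9\right) = 2 \cdot 4 \left(-9\right) = 8 \left(-9\right) = -72$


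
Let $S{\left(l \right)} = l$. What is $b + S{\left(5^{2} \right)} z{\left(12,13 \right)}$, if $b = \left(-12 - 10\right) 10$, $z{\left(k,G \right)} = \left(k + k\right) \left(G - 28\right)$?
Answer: $-9220$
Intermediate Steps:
$z{\left(k,G \right)} = 2 k \left(-28 + G\right)$
$b = -220$ ($b = \left(-22\right) 10 = -220$)
$b + S{\left(5^{2} \right)} z{\left(12,13 \right)} = -220 + 5^{2} \cdot 2 \cdot 12 \left(-28 + 13\right) = -220 + 25 \cdot 2 \cdot 12 \left(-15\right) = -220 + 25 \left(-360\right) = -220 - 9000 = -9220$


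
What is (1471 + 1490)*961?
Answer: 2845521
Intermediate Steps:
(1471 + 1490)*961 = 2961*961 = 2845521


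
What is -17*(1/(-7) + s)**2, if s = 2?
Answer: -2873/49 ≈ -58.633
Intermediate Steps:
-17*(1/(-7) + s)**2 = -17*(1/(-7) + 2)**2 = -17*(-1/7 + 2)**2 = -17*(13/7)**2 = -17*169/49 = -2873/49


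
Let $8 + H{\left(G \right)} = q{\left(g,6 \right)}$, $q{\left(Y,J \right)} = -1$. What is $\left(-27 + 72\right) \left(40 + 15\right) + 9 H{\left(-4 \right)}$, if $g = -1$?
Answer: $2394$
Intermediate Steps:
$H{\left(G \right)} = -9$ ($H{\left(G \right)} = -8 - 1 = -9$)
$\left(-27 + 72\right) \left(40 + 15\right) + 9 H{\left(-4 \right)} = \left(-27 + 72\right) \left(40 + 15\right) + 9 \left(-9\right) = 45 \cdot 55 - 81 = 2475 - 81 = 2394$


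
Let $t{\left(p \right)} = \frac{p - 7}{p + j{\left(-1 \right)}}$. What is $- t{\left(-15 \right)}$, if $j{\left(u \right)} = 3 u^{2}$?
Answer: $- \frac{11}{6} \approx -1.8333$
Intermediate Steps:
$t{\left(p \right)} = \frac{-7 + p}{3 + p}$ ($t{\left(p \right)} = \frac{p - 7}{p + 3 \left(-1\right)^{2}} = \frac{-7 + p}{p + 3 \cdot 1} = \frac{-7 + p}{p + 3} = \frac{-7 + p}{3 + p}$)
$- t{\left(-15 \right)} = - \frac{-7 - 15}{3 - 15} = - \frac{-22}{-12} = - \frac{\left(-1\right) \left(-22\right)}{12} = \left(-1\right) \frac{11}{6} = - \frac{11}{6}$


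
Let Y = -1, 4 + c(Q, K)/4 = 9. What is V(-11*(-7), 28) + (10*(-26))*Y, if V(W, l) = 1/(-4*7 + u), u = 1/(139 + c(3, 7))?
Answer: 1157101/4451 ≈ 259.96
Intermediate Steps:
c(Q, K) = 20 (c(Q, K) = -16 + 4*9 = -16 + 36 = 20)
u = 1/159 (u = 1/(139 + 20) = 1/159 ≈ 0.0062893)
V(W, l) = -159/4451 (V(W, l) = 1/(-4*7 + 1/159) = 1/(-28 + 1/159) = 1/(-4451/159) = -159/4451)
V(-11*(-7), 28) + (10*(-26))*Y = -159/4451 + (10*(-26))*(-1) = -159/4451 - 260*(-1) = -159/4451 + 260 = 1157101/4451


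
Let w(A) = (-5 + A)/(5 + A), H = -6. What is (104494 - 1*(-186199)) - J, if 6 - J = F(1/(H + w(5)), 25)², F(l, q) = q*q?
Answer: 681312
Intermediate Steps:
w(A) = (-5 + A)/(5 + A)
F(l, q) = q²
J = -390619 (J = 6 - (25²)² = 6 - 1*625² = 6 - 1*390625 = 6 - 390625 = -390619)
(104494 - 1*(-186199)) - J = (104494 - 1*(-186199)) - 1*(-390619) = (104494 + 186199) + 390619 = 290693 + 390619 = 681312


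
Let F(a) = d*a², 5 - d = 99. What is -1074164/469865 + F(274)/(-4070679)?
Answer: -1056671871796/1912669588335 ≈ -0.55246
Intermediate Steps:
d = -94 (d = 5 - 1*99 = 5 - 99 = -94)
F(a) = -94*a²
-1074164/469865 + F(274)/(-4070679) = -1074164/469865 - 94*274²/(-4070679) = -1074164*1/469865 - 94*75076*(-1/4070679) = -1074164/469865 - 7057144*(-1/4070679) = -1074164/469865 + 7057144/4070679 = -1056671871796/1912669588335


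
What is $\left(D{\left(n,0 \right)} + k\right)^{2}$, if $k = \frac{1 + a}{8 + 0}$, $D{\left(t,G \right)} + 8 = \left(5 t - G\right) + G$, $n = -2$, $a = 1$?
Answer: $\frac{5041}{16} \approx 315.06$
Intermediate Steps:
$D{\left(t,G \right)} = -8 + 5 t$ ($D{\left(t,G \right)} = -8 + \left(\left(5 t - G\right) + G\right) = -8 + \left(\left(- G + 5 t\right) + G\right) = -8 + 5 t$)
$k = \frac{1}{4}$ ($k = \frac{1 + 1}{8 + 0} = \frac{2}{8} = 2 \cdot \frac{1}{8} = \frac{1}{4} \approx 0.25$)
$\left(D{\left(n,0 \right)} + k\right)^{2} = \left(\left(-8 + 5 \left(-2\right)\right) + \frac{1}{4}\right)^{2} = \left(\left(-8 - 10\right) + \frac{1}{4}\right)^{2} = \left(-18 + \frac{1}{4}\right)^{2} = \left(- \frac{71}{4}\right)^{2} = \frac{5041}{16}$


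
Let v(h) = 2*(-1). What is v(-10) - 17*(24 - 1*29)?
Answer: 83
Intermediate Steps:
v(h) = -2
v(-10) - 17*(24 - 1*29) = -2 - 17*(24 - 1*29) = -2 - 17*(24 - 29) = -2 - 17*(-5) = -2 + 85 = 83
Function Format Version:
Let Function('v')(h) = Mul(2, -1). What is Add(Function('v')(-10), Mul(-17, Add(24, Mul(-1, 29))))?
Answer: 83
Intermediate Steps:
Function('v')(h) = -2
Add(Function('v')(-10), Mul(-17, Add(24, Mul(-1, 29)))) = Add(-2, Mul(-17, Add(24, Mul(-1, 29)))) = Add(-2, Mul(-17, Add(24, -29))) = Add(-2, Mul(-17, -5)) = Add(-2, 85) = 83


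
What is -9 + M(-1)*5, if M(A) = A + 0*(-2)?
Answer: -14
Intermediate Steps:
M(A) = A (M(A) = A + 0 = A)
-9 + M(-1)*5 = -9 - 1*5 = -9 - 5 = -14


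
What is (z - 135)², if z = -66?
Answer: 40401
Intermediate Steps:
(z - 135)² = (-66 - 135)² = (-201)² = 40401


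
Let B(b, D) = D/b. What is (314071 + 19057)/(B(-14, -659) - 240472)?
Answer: -4663792/3365949 ≈ -1.3856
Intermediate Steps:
(314071 + 19057)/(B(-14, -659) - 240472) = (314071 + 19057)/(-659/(-14) - 240472) = 333128/(-659*(-1/14) - 240472) = 333128/(659/14 - 240472) = 333128/(-3365949/14) = 333128*(-14/3365949) = -4663792/3365949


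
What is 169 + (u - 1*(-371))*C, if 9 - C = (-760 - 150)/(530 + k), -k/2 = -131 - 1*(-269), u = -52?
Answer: 531225/127 ≈ 4182.9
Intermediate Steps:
k = -276 (k = -2*(-131 - 1*(-269)) = -2*(-131 + 269) = -2*138 = -276)
C = 1598/127 (C = 9 - (-760 - 150)/(530 - 276) = 9 - (-910)/254 = 9 - 1*(-455/127) = 9 + 455/127 = 1598/127 ≈ 12.583)
169 + (u - 1*(-371))*C = 169 + (-52 - 1*(-371))*(1598/127) = 169 + (-52 + 371)*(1598/127) = 169 + 319*(1598/127) = 169 + 509762/127 = 531225/127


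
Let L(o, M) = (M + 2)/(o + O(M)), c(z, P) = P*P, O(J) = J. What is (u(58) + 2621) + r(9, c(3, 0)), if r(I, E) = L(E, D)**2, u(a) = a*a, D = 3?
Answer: 53890/9 ≈ 5987.8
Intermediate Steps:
c(z, P) = P**2
L(o, M) = (2 + M)/(M + o) (L(o, M) = (M + 2)/(o + M) = (2 + M)/(M + o))
u(a) = a**2
r(I, E) = 25/(3 + E)**2 (r(I, E) = ((2 + 3)/(3 + E))**2 = (5/(3 + E))**2 = 25/(3 + E)**2)
(u(58) + 2621) + r(9, c(3, 0)) = (58**2 + 2621) + 25/(3 + 0**2)**2 = (3364 + 2621) + 25/(3 + 0)**2 = 5985 + 25/3**2 = 5985 + 25*(1/9) = 5985 + 25/9 = 53890/9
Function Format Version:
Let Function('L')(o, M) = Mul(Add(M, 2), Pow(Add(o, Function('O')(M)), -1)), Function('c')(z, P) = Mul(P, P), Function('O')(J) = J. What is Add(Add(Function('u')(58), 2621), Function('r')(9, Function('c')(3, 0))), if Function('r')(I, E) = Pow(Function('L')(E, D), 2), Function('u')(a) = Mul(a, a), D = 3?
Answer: Rational(53890, 9) ≈ 5987.8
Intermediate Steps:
Function('c')(z, P) = Pow(P, 2)
Function('L')(o, M) = Mul(Pow(Add(M, o), -1), Add(2, M)) (Function('L')(o, M) = Mul(Add(M, 2), Pow(Add(o, M), -1)) = Mul(Add(2, M), Pow(Add(M, o), -1)) = Mul(Pow(Add(M, o), -1), Add(2, M)))
Function('u')(a) = Pow(a, 2)
Function('r')(I, E) = Mul(25, Pow(Add(3, E), -2)) (Function('r')(I, E) = Pow(Mul(Pow(Add(3, E), -1), Add(2, 3)), 2) = Pow(Mul(Pow(Add(3, E), -1), 5), 2) = Pow(Mul(5, Pow(Add(3, E), -1)), 2) = Mul(25, Pow(Add(3, E), -2)))
Add(Add(Function('u')(58), 2621), Function('r')(9, Function('c')(3, 0))) = Add(Add(Pow(58, 2), 2621), Mul(25, Pow(Add(3, Pow(0, 2)), -2))) = Add(Add(3364, 2621), Mul(25, Pow(Add(3, 0), -2))) = Add(5985, Mul(25, Pow(3, -2))) = Add(5985, Mul(25, Rational(1, 9))) = Add(5985, Rational(25, 9)) = Rational(53890, 9)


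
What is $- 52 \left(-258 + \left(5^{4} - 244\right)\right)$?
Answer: $-6396$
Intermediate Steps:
$- 52 \left(-258 + \left(5^{4} - 244\right)\right) = - 52 \left(-258 + \left(625 - 244\right)\right) = - 52 \left(-258 + 381\right) = \left(-52\right) 123 = -6396$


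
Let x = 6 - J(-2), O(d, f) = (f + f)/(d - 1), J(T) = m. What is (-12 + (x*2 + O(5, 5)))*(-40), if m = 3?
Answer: 140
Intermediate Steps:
J(T) = 3
O(d, f) = 2*f/(-1 + d) (O(d, f) = (2*f)/(-1 + d) = 2*f/(-1 + d))
x = 3 (x = 6 - 1*3 = 6 - 3 = 3)
(-12 + (x*2 + O(5, 5)))*(-40) = (-12 + (3*2 + 2*5/(-1 + 5)))*(-40) = (-12 + (6 + 2*5/4))*(-40) = (-12 + (6 + 2*5*(¼)))*(-40) = (-12 + (6 + 5/2))*(-40) = (-12 + 17/2)*(-40) = -7/2*(-40) = 140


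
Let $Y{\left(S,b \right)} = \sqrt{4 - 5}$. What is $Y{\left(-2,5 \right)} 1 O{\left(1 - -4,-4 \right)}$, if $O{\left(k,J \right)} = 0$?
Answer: $0$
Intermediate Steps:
$Y{\left(S,b \right)} = i$ ($Y{\left(S,b \right)} = \sqrt{-1} = i$)
$Y{\left(-2,5 \right)} 1 O{\left(1 - -4,-4 \right)} = i 1 \cdot 0 = i 0 = 0$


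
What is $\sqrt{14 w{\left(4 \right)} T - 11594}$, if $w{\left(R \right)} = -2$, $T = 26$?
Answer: $i \sqrt{12322} \approx 111.0 i$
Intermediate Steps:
$\sqrt{14 w{\left(4 \right)} T - 11594} = \sqrt{14 \left(-2\right) 26 - 11594} = \sqrt{\left(-28\right) 26 - 11594} = \sqrt{-728 - 11594} = \sqrt{-12322} = i \sqrt{12322}$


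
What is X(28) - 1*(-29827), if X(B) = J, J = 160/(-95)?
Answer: 566681/19 ≈ 29825.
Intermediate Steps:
J = -32/19 (J = 160*(-1/95) = -32/19 ≈ -1.6842)
X(B) = -32/19
X(28) - 1*(-29827) = -32/19 - 1*(-29827) = -32/19 + 29827 = 566681/19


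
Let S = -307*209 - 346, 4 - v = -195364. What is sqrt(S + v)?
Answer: sqrt(130859) ≈ 361.74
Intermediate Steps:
v = 195368 (v = 4 - 1*(-195364) = 4 + 195364 = 195368)
S = -64509 (S = -64163 - 346 = -64509)
sqrt(S + v) = sqrt(-64509 + 195368) = sqrt(130859)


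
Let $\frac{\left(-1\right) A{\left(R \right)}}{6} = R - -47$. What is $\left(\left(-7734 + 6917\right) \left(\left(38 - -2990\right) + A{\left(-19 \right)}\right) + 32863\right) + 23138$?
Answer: $-2280619$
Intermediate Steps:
$A{\left(R \right)} = -282 - 6 R$ ($A{\left(R \right)} = - 6 \left(R - -47\right) = - 6 \left(R + 47\right) = - 6 \left(47 + R\right) = -282 - 6 R$)
$\left(\left(-7734 + 6917\right) \left(\left(38 - -2990\right) + A{\left(-19 \right)}\right) + 32863\right) + 23138 = \left(\left(-7734 + 6917\right) \left(\left(38 - -2990\right) - 168\right) + 32863\right) + 23138 = \left(- 817 \left(\left(38 + 2990\right) + \left(-282 + 114\right)\right) + 32863\right) + 23138 = \left(- 817 \left(3028 - 168\right) + 32863\right) + 23138 = \left(\left(-817\right) 2860 + 32863\right) + 23138 = \left(-2336620 + 32863\right) + 23138 = -2303757 + 23138 = -2280619$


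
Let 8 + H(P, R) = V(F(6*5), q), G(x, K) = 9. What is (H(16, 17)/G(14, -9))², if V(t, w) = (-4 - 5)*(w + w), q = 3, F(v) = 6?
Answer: 3844/81 ≈ 47.457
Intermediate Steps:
V(t, w) = -18*w
H(P, R) = -62 (H(P, R) = -8 - 18*3 = -8 - 54 = -62)
(H(16, 17)/G(14, -9))² = (-62/9)² = 3844/81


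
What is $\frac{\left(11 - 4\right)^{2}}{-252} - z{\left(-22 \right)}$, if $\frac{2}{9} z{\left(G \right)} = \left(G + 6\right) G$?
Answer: $- \frac{57031}{36} \approx -1584.2$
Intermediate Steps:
$z{\left(G \right)} = \frac{9 G \left(6 + G\right)}{2}$ ($z{\left(G \right)} = \frac{9 \left(G + 6\right) G}{2} = \frac{9 \left(6 + G\right) G}{2} = \frac{9 G \left(6 + G\right)}{2}$)
$\frac{\left(11 - 4\right)^{2}}{-252} - z{\left(-22 \right)} = \frac{\left(11 - 4\right)^{2}}{-252} - \frac{9}{2} \left(-22\right) \left(6 - 22\right) = 7^{2} \left(- \frac{1}{252}\right) - \frac{9}{2} \left(-22\right) \left(-16\right) = 49 \left(- \frac{1}{252}\right) - 1584 = - \frac{7}{36} - 1584 = - \frac{57031}{36}$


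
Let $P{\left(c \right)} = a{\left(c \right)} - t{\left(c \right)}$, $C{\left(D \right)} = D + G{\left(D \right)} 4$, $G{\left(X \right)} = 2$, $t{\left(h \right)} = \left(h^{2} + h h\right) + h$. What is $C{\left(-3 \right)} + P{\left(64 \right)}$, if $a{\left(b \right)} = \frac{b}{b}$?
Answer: $-8250$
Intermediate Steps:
$t{\left(h \right)} = h + 2 h^{2}$ ($t{\left(h \right)} = \left(h^{2} + h^{2}\right) + h = 2 h^{2} + h = h + 2 h^{2}$)
$a{\left(b \right)} = 1$
$C{\left(D \right)} = 8 + D$ ($C{\left(D \right)} = D + 2 \cdot 4 = D + 8 = 8 + D$)
$P{\left(c \right)} = 1 - c \left(1 + 2 c\right)$
$C{\left(-3 \right)} + P{\left(64 \right)} = \left(8 - 3\right) + \left(1 - 64 \left(1 + 2 \cdot 64\right)\right) = 5 + \left(1 - 64 \left(1 + 128\right)\right) = 5 + \left(1 - 64 \cdot 129\right) = 5 + \left(1 - 8256\right) = 5 - 8255 = -8250$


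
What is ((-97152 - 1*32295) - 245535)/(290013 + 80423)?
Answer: -187491/185218 ≈ -1.0123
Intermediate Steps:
((-97152 - 1*32295) - 245535)/(290013 + 80423) = ((-97152 - 32295) - 245535)/370436 = (-129447 - 245535)*(1/370436) = -374982*1/370436 = -187491/185218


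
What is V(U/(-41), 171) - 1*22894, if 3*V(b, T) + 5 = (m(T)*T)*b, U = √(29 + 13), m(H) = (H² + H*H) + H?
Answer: -68687/3 - 3343221*√42/41 ≈ -5.5135e+5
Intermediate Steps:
m(H) = H + 2*H² (m(H) = (H² + H²) + H = 2*H² + H = H + 2*H²)
U = √42 ≈ 6.4807
V(b, T) = -5/3 + b*T²*(1 + 2*T)/3 (V(b, T) = -5/3 + (((T*(1 + 2*T))*T)*b)/3 = -5/3 + ((T²*(1 + 2*T))*b)/3 = -5/3 + (b*T²*(1 + 2*T))/3 = -5/3 + b*T²*(1 + 2*T)/3)
V(U/(-41), 171) - 1*22894 = (-5/3 + (⅓)*(√42/(-41))*171²*(1 + 2*171)) - 1*22894 = (-5/3 + (⅓)*(√42*(-1/41))*29241*(1 + 342)) - 22894 = (-5/3 + (⅓)*(-√42/41)*29241*343) - 22894 = (-5/3 - 3343221*√42/41) - 22894 = -68687/3 - 3343221*√42/41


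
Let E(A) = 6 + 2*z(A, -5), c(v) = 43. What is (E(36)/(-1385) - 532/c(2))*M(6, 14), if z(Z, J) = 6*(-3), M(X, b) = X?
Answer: -882636/11911 ≈ -74.103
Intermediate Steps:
z(Z, J) = -18
E(A) = -30 (E(A) = 6 + 2*(-18) = 6 - 36 = -30)
(E(36)/(-1385) - 532/c(2))*M(6, 14) = (-30/(-1385) - 532/43)*6 = (-30*(-1/1385) - 532*1/43)*6 = (6/277 - 532/43)*6 = -147106/11911*6 = -882636/11911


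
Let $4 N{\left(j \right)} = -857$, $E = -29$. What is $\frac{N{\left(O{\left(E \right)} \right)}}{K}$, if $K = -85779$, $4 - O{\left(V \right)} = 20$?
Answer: $\frac{857}{343116} \approx 0.0024977$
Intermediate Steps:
$O{\left(V \right)} = -16$ ($O{\left(V \right)} = 4 - 20 = -16$)
$N{\left(j \right)} = - \frac{857}{4}$ ($N{\left(j \right)} = \frac{1}{4} \left(-857\right) = - \frac{857}{4}$)
$\frac{N{\left(O{\left(E \right)} \right)}}{K} = - \frac{857}{4 \left(-85779\right)} = \left(- \frac{857}{4}\right) \left(- \frac{1}{85779}\right) = \frac{857}{343116}$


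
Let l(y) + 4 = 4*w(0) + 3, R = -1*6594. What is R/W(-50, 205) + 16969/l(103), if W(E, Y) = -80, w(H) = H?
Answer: -675463/40 ≈ -16887.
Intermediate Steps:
R = -6594
l(y) = -1 (l(y) = -4 + (4*0 + 3) = -4 + (0 + 3) = -4 + 3 = -1)
R/W(-50, 205) + 16969/l(103) = -6594/(-80) + 16969/(-1) = -6594*(-1/80) + 16969*(-1) = 3297/40 - 16969 = -675463/40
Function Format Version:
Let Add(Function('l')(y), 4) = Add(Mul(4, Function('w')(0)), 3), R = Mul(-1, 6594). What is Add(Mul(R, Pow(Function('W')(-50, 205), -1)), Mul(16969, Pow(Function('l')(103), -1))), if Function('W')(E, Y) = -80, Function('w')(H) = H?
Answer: Rational(-675463, 40) ≈ -16887.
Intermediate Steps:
R = -6594
Function('l')(y) = -1 (Function('l')(y) = Add(-4, Add(Mul(4, 0), 3)) = Add(-4, Add(0, 3)) = Add(-4, 3) = -1)
Add(Mul(R, Pow(Function('W')(-50, 205), -1)), Mul(16969, Pow(Function('l')(103), -1))) = Add(Mul(-6594, Pow(-80, -1)), Mul(16969, Pow(-1, -1))) = Add(Mul(-6594, Rational(-1, 80)), Mul(16969, -1)) = Add(Rational(3297, 40), -16969) = Rational(-675463, 40)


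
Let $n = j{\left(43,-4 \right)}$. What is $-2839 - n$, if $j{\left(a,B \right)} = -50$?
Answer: $-2789$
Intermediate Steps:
$n = -50$
$-2839 - n = -2839 - -50 = -2839 + 50 = -2789$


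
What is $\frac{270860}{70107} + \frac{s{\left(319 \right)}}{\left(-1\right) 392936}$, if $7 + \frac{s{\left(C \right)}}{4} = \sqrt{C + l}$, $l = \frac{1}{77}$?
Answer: $\frac{26608151989}{6886891038} - \frac{\sqrt{472857}}{3782009} \approx 3.8634$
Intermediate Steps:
$l = \frac{1}{77} \approx 0.012987$
$s{\left(C \right)} = -28 + 4 \sqrt{\frac{1}{77} + C}$ ($s{\left(C \right)} = -28 + 4 \sqrt{C + \frac{1}{77}} = -28 + 4 \sqrt{\frac{1}{77} + C}$)
$\frac{270860}{70107} + \frac{s{\left(319 \right)}}{\left(-1\right) 392936} = \frac{270860}{70107} + \frac{-28 + \frac{4 \sqrt{77 + 5929 \cdot 319}}{77}}{\left(-1\right) 392936} = 270860 \cdot \frac{1}{70107} + \frac{-28 + \frac{4 \sqrt{77 + 1891351}}{77}}{-392936} = \frac{270860}{70107} + \left(-28 + \frac{4 \sqrt{1891428}}{77}\right) \left(- \frac{1}{392936}\right) = \frac{270860}{70107} + \left(-28 + \frac{4 \cdot 2 \sqrt{472857}}{77}\right) \left(- \frac{1}{392936}\right) = \frac{270860}{70107} + \left(-28 + \frac{8 \sqrt{472857}}{77}\right) \left(- \frac{1}{392936}\right) = \frac{270860}{70107} + \left(\frac{7}{98234} - \frac{\sqrt{472857}}{3782009}\right) = \frac{26608151989}{6886891038} - \frac{\sqrt{472857}}{3782009}$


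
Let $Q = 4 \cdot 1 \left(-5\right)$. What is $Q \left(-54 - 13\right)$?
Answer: $1340$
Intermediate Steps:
$Q = -20$ ($Q = 4 \left(-5\right) = -20$)
$Q \left(-54 - 13\right) = - 20 \left(-54 - 13\right) = \left(-20\right) \left(-67\right) = 1340$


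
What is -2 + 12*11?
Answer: 130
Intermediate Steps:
-2 + 12*11 = -2 + 132 = 130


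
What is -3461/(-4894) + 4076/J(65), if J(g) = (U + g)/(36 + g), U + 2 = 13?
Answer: 503751345/92986 ≈ 5417.5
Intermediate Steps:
U = 11 (U = -2 + 13 = 11)
J(g) = (11 + g)/(36 + g)
-3461/(-4894) + 4076/J(65) = -3461/(-4894) + 4076/(((11 + 65)/(36 + 65))) = -3461*(-1/4894) + 4076/((76/101)) = 3461/4894 + 4076/(((1/101)*76)) = 3461/4894 + 4076/(76/101) = 3461/4894 + 4076*(101/76) = 3461/4894 + 102919/19 = 503751345/92986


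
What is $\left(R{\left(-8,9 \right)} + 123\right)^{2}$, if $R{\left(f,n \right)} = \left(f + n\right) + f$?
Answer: $13456$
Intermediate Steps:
$R{\left(f,n \right)} = n + 2 f$
$\left(R{\left(-8,9 \right)} + 123\right)^{2} = \left(\left(9 + 2 \left(-8\right)\right) + 123\right)^{2} = \left(\left(9 - 16\right) + 123\right)^{2} = \left(-7 + 123\right)^{2} = 116^{2} = 13456$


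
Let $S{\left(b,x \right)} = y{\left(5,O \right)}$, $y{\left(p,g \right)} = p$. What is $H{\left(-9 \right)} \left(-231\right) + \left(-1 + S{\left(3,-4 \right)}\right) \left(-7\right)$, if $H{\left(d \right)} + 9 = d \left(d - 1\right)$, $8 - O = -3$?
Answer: $-18739$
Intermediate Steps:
$O = 11$ ($O = 8 - -3 = 8 + 3 = 11$)
$S{\left(b,x \right)} = 5$
$H{\left(d \right)} = -9 + d \left(-1 + d\right)$ ($H{\left(d \right)} = -9 + d \left(d - 1\right) = -9 + d \left(-1 + d\right)$)
$H{\left(-9 \right)} \left(-231\right) + \left(-1 + S{\left(3,-4 \right)}\right) \left(-7\right) = \left(-9 + \left(-9\right)^{2} - -9\right) \left(-231\right) + \left(-1 + 5\right) \left(-7\right) = \left(-9 + 81 + 9\right) \left(-231\right) + 4 \left(-7\right) = 81 \left(-231\right) - 28 = -18711 - 28 = -18739$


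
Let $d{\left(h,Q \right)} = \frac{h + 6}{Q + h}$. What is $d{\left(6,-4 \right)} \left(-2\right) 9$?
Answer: $-108$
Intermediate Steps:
$d{\left(h,Q \right)} = \frac{6 + h}{Q + h}$
$d{\left(6,-4 \right)} \left(-2\right) 9 = \frac{6 + 6}{-4 + 6} \left(-2\right) 9 = \frac{1}{2} \cdot 12 \left(-2\right) 9 = 6 \left(-2\right) 9 = \left(-12\right) 9 = -108$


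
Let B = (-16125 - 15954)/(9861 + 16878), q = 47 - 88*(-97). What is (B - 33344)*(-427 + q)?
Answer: -2424010219340/8913 ≈ -2.7196e+8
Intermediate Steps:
q = 8583 (q = 47 + 8536 = 8583)
B = -10693/8913 (B = -32079/26739 = -32079*1/26739 = -10693/8913 ≈ -1.1997)
(B - 33344)*(-427 + q) = (-10693/8913 - 33344)*(-427 + 8583) = -297205765/8913*8156 = -2424010219340/8913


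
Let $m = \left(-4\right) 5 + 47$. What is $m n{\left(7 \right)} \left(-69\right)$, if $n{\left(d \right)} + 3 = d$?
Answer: $-7452$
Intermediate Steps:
$n{\left(d \right)} = -3 + d$
$m = 27$ ($m = -20 + 47 = 27$)
$m n{\left(7 \right)} \left(-69\right) = 27 \left(-3 + 7\right) \left(-69\right) = 27 \cdot 4 \left(-69\right) = 108 \left(-69\right) = -7452$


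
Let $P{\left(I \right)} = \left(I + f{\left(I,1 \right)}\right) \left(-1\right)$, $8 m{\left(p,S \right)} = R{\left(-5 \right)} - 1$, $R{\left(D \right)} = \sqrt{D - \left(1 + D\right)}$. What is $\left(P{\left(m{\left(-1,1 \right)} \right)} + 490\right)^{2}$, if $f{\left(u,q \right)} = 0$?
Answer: $\frac{\left(3921 - i\right)^{2}}{64} \approx 2.4022 \cdot 10^{5} - 122.53 i$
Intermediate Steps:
$R{\left(D \right)} = i$ ($R{\left(D \right)} = \sqrt{-1} = i$)
$m{\left(p,S \right)} = - \frac{1}{8} + \frac{i}{8}$ ($m{\left(p,S \right)} = \frac{i - 1}{8} = \frac{-1 + i}{8} = - \frac{1}{8} + \frac{i}{8}$)
$P{\left(I \right)} = - I$ ($P{\left(I \right)} = \left(I + 0\right) \left(-1\right) = I \left(-1\right) = - I$)
$\left(P{\left(m{\left(-1,1 \right)} \right)} + 490\right)^{2} = \left(- (- \frac{1}{8} + \frac{i}{8}) + 490\right)^{2} = \left(\left(\frac{1}{8} - \frac{i}{8}\right) + 490\right)^{2} = \left(\frac{3921}{8} - \frac{i}{8}\right)^{2}$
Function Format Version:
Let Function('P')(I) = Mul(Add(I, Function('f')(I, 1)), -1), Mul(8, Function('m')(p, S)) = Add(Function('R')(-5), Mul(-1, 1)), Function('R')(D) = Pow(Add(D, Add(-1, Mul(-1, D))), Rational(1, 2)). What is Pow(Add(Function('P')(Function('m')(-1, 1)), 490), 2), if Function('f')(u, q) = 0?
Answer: Mul(Rational(1, 64), Pow(Add(3921, Mul(-1, I)), 2)) ≈ Add(2.4022e+5, Mul(-122.53, I))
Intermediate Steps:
Function('R')(D) = I (Function('R')(D) = Pow(-1, Rational(1, 2)) = I)
Function('m')(p, S) = Add(Rational(-1, 8), Mul(Rational(1, 8), I)) (Function('m')(p, S) = Mul(Rational(1, 8), Add(I, Mul(-1, 1))) = Mul(Rational(1, 8), Add(I, -1)) = Mul(Rational(1, 8), Add(-1, I)) = Add(Rational(-1, 8), Mul(Rational(1, 8), I)))
Function('P')(I) = Mul(-1, I) (Function('P')(I) = Mul(Add(I, 0), -1) = Mul(I, -1) = Mul(-1, I))
Pow(Add(Function('P')(Function('m')(-1, 1)), 490), 2) = Pow(Add(Mul(-1, Add(Rational(-1, 8), Mul(Rational(1, 8), I))), 490), 2) = Pow(Add(Add(Rational(1, 8), Mul(Rational(-1, 8), I)), 490), 2) = Pow(Add(Rational(3921, 8), Mul(Rational(-1, 8), I)), 2)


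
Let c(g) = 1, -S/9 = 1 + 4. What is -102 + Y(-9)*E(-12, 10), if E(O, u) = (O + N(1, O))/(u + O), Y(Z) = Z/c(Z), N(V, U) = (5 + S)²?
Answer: 7044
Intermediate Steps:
S = -45 (S = -9*(1 + 4) = -9*5 = -45)
N(V, U) = 1600 (N(V, U) = (5 - 45)² = (-40)² = 1600)
Y(Z) = Z (Y(Z) = Z/1 = Z*1 = Z)
E(O, u) = (1600 + O)/(O + u) (E(O, u) = (O + 1600)/(u + O) = (1600 + O)/(O + u))
-102 + Y(-9)*E(-12, 10) = -102 - 9*(1600 - 12)/(-12 + 10) = -102 - 9*1588/(-2) = -102 - (-9)*1588/2 = -102 - 9*(-794) = -102 + 7146 = 7044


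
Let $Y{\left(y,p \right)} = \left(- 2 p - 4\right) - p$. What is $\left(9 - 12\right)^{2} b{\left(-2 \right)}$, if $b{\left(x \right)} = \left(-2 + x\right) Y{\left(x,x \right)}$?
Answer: $-72$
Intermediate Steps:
$Y{\left(y,p \right)} = -4 - 3 p$ ($Y{\left(y,p \right)} = \left(-4 - 2 p\right) - p = -4 - 3 p$)
$b{\left(x \right)} = \left(-4 - 3 x\right) \left(-2 + x\right)$ ($b{\left(x \right)} = \left(-2 + x\right) \left(-4 - 3 x\right) = \left(-4 - 3 x\right) \left(-2 + x\right)$)
$\left(9 - 12\right)^{2} b{\left(-2 \right)} = \left(9 - 12\right)^{2} \left(- \left(-2 - 2\right) \left(4 + 3 \left(-2\right)\right)\right) = \left(-3\right)^{2} \left(\left(-1\right) \left(-4\right) \left(4 - 6\right)\right) = 9 \left(\left(-1\right) \left(-4\right) \left(-2\right)\right) = 9 \left(-8\right) = -72$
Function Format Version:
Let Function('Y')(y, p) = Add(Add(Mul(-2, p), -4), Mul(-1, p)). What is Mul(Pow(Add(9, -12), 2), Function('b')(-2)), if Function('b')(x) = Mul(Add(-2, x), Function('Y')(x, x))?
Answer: -72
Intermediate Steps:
Function('Y')(y, p) = Add(-4, Mul(-3, p)) (Function('Y')(y, p) = Add(Add(-4, Mul(-2, p)), Mul(-1, p)) = Add(-4, Mul(-3, p)))
Function('b')(x) = Mul(Add(-4, Mul(-3, x)), Add(-2, x)) (Function('b')(x) = Mul(Add(-2, x), Add(-4, Mul(-3, x))) = Mul(Add(-4, Mul(-3, x)), Add(-2, x)))
Mul(Pow(Add(9, -12), 2), Function('b')(-2)) = Mul(Pow(Add(9, -12), 2), Mul(-1, Add(-2, -2), Add(4, Mul(3, -2)))) = Mul(Pow(-3, 2), Mul(-1, -4, Add(4, -6))) = Mul(9, Mul(-1, -4, -2)) = Mul(9, -8) = -72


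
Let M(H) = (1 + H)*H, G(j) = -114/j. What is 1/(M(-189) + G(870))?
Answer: 145/5152121 ≈ 2.8144e-5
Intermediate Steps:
M(H) = H*(1 + H)
1/(M(-189) + G(870)) = 1/(-189*(1 - 189) - 114/870) = 1/(-189*(-188) - 114*1/870) = 1/(35532 - 19/145) = 1/(5152121/145) = 145/5152121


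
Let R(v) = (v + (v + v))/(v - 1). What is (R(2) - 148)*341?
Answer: -48422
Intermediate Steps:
R(v) = 3*v/(-1 + v) (R(v) = (v + 2*v)/(-1 + v) = (3*v)/(-1 + v) = 3*v/(-1 + v))
(R(2) - 148)*341 = (3*2/(-1 + 2) - 148)*341 = (3*2/1 - 148)*341 = (3*2*1 - 148)*341 = (6 - 148)*341 = -142*341 = -48422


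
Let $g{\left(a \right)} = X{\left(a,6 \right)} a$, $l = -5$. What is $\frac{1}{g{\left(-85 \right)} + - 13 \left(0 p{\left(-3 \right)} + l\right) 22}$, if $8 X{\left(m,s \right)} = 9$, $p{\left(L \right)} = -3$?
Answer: $\frac{8}{10675} \approx 0.00074941$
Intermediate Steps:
$X{\left(m,s \right)} = \frac{9}{8}$ ($X{\left(m,s \right)} = \frac{1}{8} \cdot 9 = \frac{9}{8}$)
$g{\left(a \right)} = \frac{9 a}{8}$
$\frac{1}{g{\left(-85 \right)} + - 13 \left(0 p{\left(-3 \right)} + l\right) 22} = \frac{1}{\frac{9}{8} \left(-85\right) + - 13 \left(0 \left(-3\right) - 5\right) 22} = \frac{1}{- \frac{765}{8} + - 13 \left(0 - 5\right) 22} = \frac{1}{- \frac{765}{8} + \left(-13\right) \left(-5\right) 22} = \frac{1}{- \frac{765}{8} + 65 \cdot 22} = \frac{1}{- \frac{765}{8} + 1430} = \frac{1}{\frac{10675}{8}} = \frac{8}{10675}$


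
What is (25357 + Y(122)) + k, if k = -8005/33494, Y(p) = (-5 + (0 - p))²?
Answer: 1389524079/33494 ≈ 41486.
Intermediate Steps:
Y(p) = (-5 - p)²
k = -8005/33494 (k = -8005*1/33494 = -8005/33494 ≈ -0.23900)
(25357 + Y(122)) + k = (25357 + (5 + 122)²) - 8005/33494 = (25357 + 127²) - 8005/33494 = (25357 + 16129) - 8005/33494 = 41486 - 8005/33494 = 1389524079/33494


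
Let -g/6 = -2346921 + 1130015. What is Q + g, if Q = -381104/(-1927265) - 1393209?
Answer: 11386719490259/1927265 ≈ 5.9082e+6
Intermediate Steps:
g = 7301436 (g = -6*(-2346921 + 1130015) = -6*(-1216906) = 7301436)
Q = -2685082562281/1927265 (Q = -381104*(-1/1927265) - 1393209 = 381104/1927265 - 1393209 = -2685082562281/1927265 ≈ -1.3932e+6)
Q + g = -2685082562281/1927265 + 7301436 = 11386719490259/1927265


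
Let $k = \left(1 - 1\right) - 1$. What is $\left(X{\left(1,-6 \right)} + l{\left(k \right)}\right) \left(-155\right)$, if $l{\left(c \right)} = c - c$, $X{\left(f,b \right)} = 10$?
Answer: $-1550$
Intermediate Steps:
$k = -1$ ($k = 0 - 1 = -1$)
$l{\left(c \right)} = 0$
$\left(X{\left(1,-6 \right)} + l{\left(k \right)}\right) \left(-155\right) = \left(10 + 0\right) \left(-155\right) = 10 \left(-155\right) = -1550$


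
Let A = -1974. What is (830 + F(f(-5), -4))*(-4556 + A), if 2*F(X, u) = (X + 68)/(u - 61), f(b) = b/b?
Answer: -70413643/13 ≈ -5.4164e+6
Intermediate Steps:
f(b) = 1
F(X, u) = (68 + X)/(2*(-61 + u)) (F(X, u) = ((X + 68)/(u - 61))/2 = ((68 + X)/(-61 + u))/2 = (68 + X)/(2*(-61 + u)))
(830 + F(f(-5), -4))*(-4556 + A) = (830 + (68 + 1)/(2*(-61 - 4)))*(-4556 - 1974) = (830 + (1/2)*69/(-65))*(-6530) = (830 + (1/2)*(-1/65)*69)*(-6530) = (830 - 69/130)*(-6530) = (107831/130)*(-6530) = -70413643/13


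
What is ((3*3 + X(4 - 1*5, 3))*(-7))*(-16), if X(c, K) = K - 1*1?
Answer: 1232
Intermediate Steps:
X(c, K) = -1 + K (X(c, K) = K - 1 = -1 + K)
((3*3 + X(4 - 1*5, 3))*(-7))*(-16) = ((3*3 + (-1 + 3))*(-7))*(-16) = ((9 + 2)*(-7))*(-16) = (11*(-7))*(-16) = -77*(-16) = 1232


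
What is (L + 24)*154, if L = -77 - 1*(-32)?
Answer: -3234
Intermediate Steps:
L = -45 (L = -77 + 32 = -45)
(L + 24)*154 = (-45 + 24)*154 = -21*154 = -3234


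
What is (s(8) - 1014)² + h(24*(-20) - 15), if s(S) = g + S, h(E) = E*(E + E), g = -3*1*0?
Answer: 1502086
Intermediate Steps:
g = 0 (g = -3*0 = 0)
h(E) = 2*E² (h(E) = E*(2*E) = 2*E²)
s(S) = S (s(S) = 0 + S = S)
(s(8) - 1014)² + h(24*(-20) - 15) = (8 - 1014)² + 2*(24*(-20) - 15)² = (-1006)² + 2*(-480 - 15)² = 1012036 + 2*(-495)² = 1012036 + 2*245025 = 1012036 + 490050 = 1502086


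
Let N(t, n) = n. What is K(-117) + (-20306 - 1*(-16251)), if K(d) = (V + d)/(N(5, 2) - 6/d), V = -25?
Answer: -164969/40 ≈ -4124.2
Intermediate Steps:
K(d) = (-25 + d)/(2 - 6/d)
K(-117) + (-20306 - 1*(-16251)) = (1/2)*(-117)*(-25 - 117)/(-3 - 117) + (-20306 - 1*(-16251)) = (1/2)*(-117)*(-142)/(-120) + (-20306 + 16251) = (1/2)*(-117)*(-1/120)*(-142) - 4055 = -2769/40 - 4055 = -164969/40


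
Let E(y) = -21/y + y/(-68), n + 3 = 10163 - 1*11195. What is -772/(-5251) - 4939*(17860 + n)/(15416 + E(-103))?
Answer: -3056120036583528/567032915951 ≈ -5389.7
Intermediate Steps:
n = -1035 (n = -3 + (10163 - 1*11195) = -3 + (10163 - 11195) = -3 - 1032 = -1035)
E(y) = -21/y - y/68 (E(y) = -21/y + y*(-1/68) = -21/y - y/68)
-772/(-5251) - 4939*(17860 + n)/(15416 + E(-103)) = -772/(-5251) - 4939*(17860 - 1035)/(15416 + (-21/(-103) - 1/68*(-103))) = -772*(-1/5251) - 4939*16825/(15416 + (-21*(-1/103) + 103/68)) = 772/5251 - 4939*16825/(15416 + (21/103 + 103/68)) = 772/5251 - 4939*16825/(15416 + 12037/7004) = 772/5251 - 4939/((107985701/7004)*(1/16825)) = 772/5251 - 4939/107985701/117842300 = 772/5251 - 4939*117842300/107985701 = 772/5251 - 582023119700/107985701 = -3056120036583528/567032915951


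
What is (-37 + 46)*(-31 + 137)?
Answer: 954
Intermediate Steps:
(-37 + 46)*(-31 + 137) = 9*106 = 954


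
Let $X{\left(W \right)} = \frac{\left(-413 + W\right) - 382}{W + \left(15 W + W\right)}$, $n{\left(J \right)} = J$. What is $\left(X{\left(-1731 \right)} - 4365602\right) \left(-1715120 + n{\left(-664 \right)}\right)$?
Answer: $\frac{73473627033153984}{9809} \approx 7.4904 \cdot 10^{12}$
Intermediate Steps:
$X{\left(W \right)} = \frac{-795 + W}{17 W}$ ($X{\left(W \right)} = \frac{-795 + W}{W + 16 W} = \frac{-795 + W}{17 W}$)
$\left(X{\left(-1731 \right)} - 4365602\right) \left(-1715120 + n{\left(-664 \right)}\right) = \left(\frac{-795 - 1731}{17 \left(-1731\right)} - 4365602\right) \left(-1715120 - 664\right) = \left(\frac{1}{17} \left(- \frac{1}{1731}\right) \left(-2526\right) - 4365602\right) \left(-1715784\right) = \left(\frac{842}{9809} - 4365602\right) \left(-1715784\right) = \left(- \frac{42822189176}{9809}\right) \left(-1715784\right) = \frac{73473627033153984}{9809}$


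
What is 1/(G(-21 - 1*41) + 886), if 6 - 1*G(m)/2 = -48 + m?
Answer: 1/1118 ≈ 0.00089445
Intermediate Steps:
G(m) = 108 - 2*m (G(m) = 12 - 2*(-48 + m) = 12 + (96 - 2*m) = 108 - 2*m)
1/(G(-21 - 1*41) + 886) = 1/((108 - 2*(-21 - 1*41)) + 886) = 1/((108 - 2*(-21 - 41)) + 886) = 1/((108 - 2*(-62)) + 886) = 1/((108 + 124) + 886) = 1/(232 + 886) = 1/1118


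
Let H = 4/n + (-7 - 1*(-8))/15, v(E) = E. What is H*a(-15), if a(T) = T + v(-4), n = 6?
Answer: -209/15 ≈ -13.933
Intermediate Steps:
a(T) = -4 + T (a(T) = T - 4 = -4 + T)
H = 11/15 (H = 4/6 + (-7 - 1*(-8))/15 = 4*(1/6) + (-7 + 8)*(1/15) = 2/3 + 1*(1/15) = 2/3 + 1/15 = 11/15 ≈ 0.73333)
H*a(-15) = 11*(-4 - 15)/15 = (11/15)*(-19) = -209/15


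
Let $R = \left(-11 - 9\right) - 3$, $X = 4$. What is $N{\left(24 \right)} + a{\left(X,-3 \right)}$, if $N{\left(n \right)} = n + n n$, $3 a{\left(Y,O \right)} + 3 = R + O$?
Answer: $\frac{1771}{3} \approx 590.33$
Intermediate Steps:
$R = -23$ ($R = -20 - 3 = -23$)
$a{\left(Y,O \right)} = - \frac{26}{3} + \frac{O}{3}$ ($a{\left(Y,O \right)} = -1 + \frac{-23 + O}{3} = -1 + \left(- \frac{23}{3} + \frac{O}{3}\right) = - \frac{26}{3} + \frac{O}{3}$)
$N{\left(n \right)} = n + n^{2}$
$N{\left(24 \right)} + a{\left(X,-3 \right)} = 24 \left(1 + 24\right) + \left(- \frac{26}{3} + \frac{1}{3} \left(-3\right)\right) = 24 \cdot 25 - \frac{29}{3} = 600 - \frac{29}{3} = \frac{1771}{3}$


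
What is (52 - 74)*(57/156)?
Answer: -209/26 ≈ -8.0385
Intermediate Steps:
(52 - 74)*(57/156) = -1254/156 = -22*19/52 = -209/26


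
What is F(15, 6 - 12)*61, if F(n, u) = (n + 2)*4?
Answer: 4148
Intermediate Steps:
F(n, u) = 8 + 4*n (F(n, u) = (2 + n)*4 = 8 + 4*n)
F(15, 6 - 12)*61 = (8 + 4*15)*61 = (8 + 60)*61 = 68*61 = 4148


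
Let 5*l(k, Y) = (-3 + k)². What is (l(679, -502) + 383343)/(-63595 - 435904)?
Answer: -2373691/2497495 ≈ -0.95043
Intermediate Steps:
l(k, Y) = (-3 + k)²/5
(l(679, -502) + 383343)/(-63595 - 435904) = ((-3 + 679)²/5 + 383343)/(-63595 - 435904) = ((⅕)*676² + 383343)/(-499499) = ((⅕)*456976 + 383343)*(-1/499499) = (456976/5 + 383343)*(-1/499499) = (2373691/5)*(-1/499499) = -2373691/2497495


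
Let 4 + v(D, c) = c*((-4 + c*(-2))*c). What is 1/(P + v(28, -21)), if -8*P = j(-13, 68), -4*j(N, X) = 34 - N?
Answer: 32/536175 ≈ 5.9682e-5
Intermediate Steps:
j(N, X) = -17/2 + N/4 (j(N, X) = -(34 - N)/4 = -17/2 + N/4)
P = 47/32 (P = -(-17/2 + (¼)*(-13))/8 = -(-17/2 - 13/4)/8 = -⅛*(-47/4) = 47/32 ≈ 1.4688)
v(D, c) = -4 + c²*(-4 - 2*c) (v(D, c) = -4 + c*((-4 + c*(-2))*c) = -4 + c*((-4 - 2*c)*c) = -4 + c*(c*(-4 - 2*c)) = -4 + c²*(-4 - 2*c))
1/(P + v(28, -21)) = 1/(47/32 + (-4 - 4*(-21)² - 2*(-21)³)) = 1/(47/32 + (-4 - 4*441 - 2*(-9261))) = 1/(47/32 + (-4 - 1764 + 18522)) = 1/(47/32 + 16754) = 1/(536175/32) = 32/536175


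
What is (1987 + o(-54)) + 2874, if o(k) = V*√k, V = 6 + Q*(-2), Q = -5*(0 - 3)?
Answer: 4861 - 72*I*√6 ≈ 4861.0 - 176.36*I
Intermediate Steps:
Q = 15 (Q = -5*(-3) = 15)
V = -24 (V = 6 + 15*(-2) = 6 - 30 = -24)
o(k) = -24*√k
(1987 + o(-54)) + 2874 = (1987 - 72*I*√6) + 2874 = 4861 - 72*I*√6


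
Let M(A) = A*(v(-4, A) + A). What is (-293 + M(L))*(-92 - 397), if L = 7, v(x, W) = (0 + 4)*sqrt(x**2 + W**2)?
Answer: 119316 - 13692*sqrt(65) ≈ 8927.6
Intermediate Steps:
v(x, W) = 4*sqrt(W**2 + x**2)
M(A) = A*(A + 4*sqrt(16 + A**2)) (M(A) = A*(4*sqrt(A**2 + (-4)**2) + A) = A*(4*sqrt(A**2 + 16) + A) = A*(4*sqrt(16 + A**2) + A) = A*(A + 4*sqrt(16 + A**2)))
(-293 + M(L))*(-92 - 397) = (-293 + 7*(7 + 4*sqrt(16 + 7**2)))*(-92 - 397) = (-293 + 7*(7 + 4*sqrt(16 + 49)))*(-489) = (-293 + 7*(7 + 4*sqrt(65)))*(-489) = (-293 + (49 + 28*sqrt(65)))*(-489) = (-244 + 28*sqrt(65))*(-489) = 119316 - 13692*sqrt(65)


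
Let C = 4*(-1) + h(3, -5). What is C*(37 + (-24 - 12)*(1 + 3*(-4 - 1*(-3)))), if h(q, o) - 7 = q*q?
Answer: 1308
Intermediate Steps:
h(q, o) = 7 + q² (h(q, o) = 7 + q*q = 7 + q²)
C = 12 (C = 4*(-1) + (7 + 3²) = -4 + (7 + 9) = -4 + 16 = 12)
C*(37 + (-24 - 12)*(1 + 3*(-4 - 1*(-3)))) = 12*(37 + (-24 - 12)*(1 + 3*(-4 - 1*(-3)))) = 12*(37 - 36*(1 + 3*(-4 + 3))) = 12*(37 - 36*(1 + 3*(-1))) = 12*(37 - 36*(1 - 3)) = 12*(37 - 36*(-2)) = 12*(37 + 72) = 12*109 = 1308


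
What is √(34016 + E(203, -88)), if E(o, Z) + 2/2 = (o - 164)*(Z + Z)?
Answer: √27151 ≈ 164.78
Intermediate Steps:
E(o, Z) = -1 + 2*Z*(-164 + o) (E(o, Z) = -1 + (o - 164)*(Z + Z) = -1 + (-164 + o)*(2*Z) = -1 + 2*Z*(-164 + o))
√(34016 + E(203, -88)) = √(34016 + (-1 - 328*(-88) + 2*(-88)*203)) = √(34016 + (-1 + 28864 - 35728)) = √(34016 - 6865) = √27151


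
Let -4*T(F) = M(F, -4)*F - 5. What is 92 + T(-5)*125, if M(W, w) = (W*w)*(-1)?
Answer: -11507/4 ≈ -2876.8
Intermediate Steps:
M(W, w) = -W*w
T(F) = 5/4 - F² (T(F) = -((-1*F*(-4))*F - 5)/4 = -((4*F)*F - 5)/4 = -(4*F² - 5)/4 = -(-5 + 4*F²)/4 = 5/4 - F²)
92 + T(-5)*125 = 92 + (5/4 - 1*(-5)²)*125 = 92 + (5/4 - 1*25)*125 = 92 + (5/4 - 25)*125 = 92 - 95/4*125 = 92 - 11875/4 = -11507/4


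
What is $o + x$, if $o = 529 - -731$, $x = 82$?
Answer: $1342$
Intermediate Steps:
$o = 1260$ ($o = 529 + 731 = 1260$)
$o + x = 1260 + 82 = 1342$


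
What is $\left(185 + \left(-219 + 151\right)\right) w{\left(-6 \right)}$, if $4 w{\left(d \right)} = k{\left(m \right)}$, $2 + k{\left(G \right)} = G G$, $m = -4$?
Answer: $\frac{819}{2} \approx 409.5$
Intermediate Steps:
$k{\left(G \right)} = -2 + G^{2}$ ($k{\left(G \right)} = -2 + G G = -2 + G^{2}$)
$w{\left(d \right)} = \frac{7}{2}$ ($w{\left(d \right)} = \frac{-2 + \left(-4\right)^{2}}{4} = \frac{-2 + 16}{4} = \frac{1}{4} \cdot 14 = \frac{7}{2}$)
$\left(185 + \left(-219 + 151\right)\right) w{\left(-6 \right)} = \left(185 + \left(-219 + 151\right)\right) \frac{7}{2} = \left(185 - 68\right) \frac{7}{2} = 117 \cdot \frac{7}{2} = \frac{819}{2}$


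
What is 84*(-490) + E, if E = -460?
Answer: -41620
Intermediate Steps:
84*(-490) + E = 84*(-490) - 460 = -41160 - 460 = -41620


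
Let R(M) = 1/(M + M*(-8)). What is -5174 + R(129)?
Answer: -4672123/903 ≈ -5174.0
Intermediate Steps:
R(M) = -1/(7*M) (R(M) = 1/(M - 8*M) = 1/(-7*M) = -1/(7*M))
-5174 + R(129) = -5174 - 1/7/129 = -5174 - 1/7*1/129 = -5174 - 1/903 = -4672123/903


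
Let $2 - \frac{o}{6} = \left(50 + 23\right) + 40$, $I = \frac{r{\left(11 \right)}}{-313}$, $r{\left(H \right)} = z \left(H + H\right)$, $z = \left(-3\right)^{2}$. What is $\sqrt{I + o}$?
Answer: $\frac{36 i \sqrt{50393}}{313} \approx 25.819 i$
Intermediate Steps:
$z = 9$
$r{\left(H \right)} = 18 H$ ($r{\left(H \right)} = 9 \left(H + H\right) = 9 \cdot 2 H = 18 H$)
$I = - \frac{198}{313}$ ($I = \frac{18 \cdot 11}{-313} = 198 \left(- \frac{1}{313}\right) = - \frac{198}{313} \approx -0.63259$)
$o = -666$ ($o = 12 - 6 \left(\left(50 + 23\right) + 40\right) = 12 - 6 \left(73 + 40\right) = 12 - 678 = -666$)
$\sqrt{I + o} = \sqrt{- \frac{198}{313} - 666} = \sqrt{- \frac{208656}{313}} = \frac{36 i \sqrt{50393}}{313}$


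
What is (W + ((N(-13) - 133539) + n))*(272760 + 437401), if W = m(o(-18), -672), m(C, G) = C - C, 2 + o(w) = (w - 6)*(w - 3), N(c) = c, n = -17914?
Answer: -107565246026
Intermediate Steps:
o(w) = -2 + (-6 + w)*(-3 + w) (o(w) = -2 + (w - 6)*(w - 3) = -2 + (-6 + w)*(-3 + w))
m(C, G) = 0
W = 0
(W + ((N(-13) - 133539) + n))*(272760 + 437401) = (0 + ((-13 - 133539) - 17914))*(272760 + 437401) = (0 + (-133552 - 17914))*710161 = (0 - 151466)*710161 = -151466*710161 = -107565246026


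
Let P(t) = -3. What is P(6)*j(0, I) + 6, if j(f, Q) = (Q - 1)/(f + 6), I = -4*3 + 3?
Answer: 11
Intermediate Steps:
I = -9 (I = -12 + 3 = -9)
j(f, Q) = (-1 + Q)/(6 + f)
P(6)*j(0, I) + 6 = -3*(-1 - 9)/(6 + 0) + 6 = -3*(-10)/6 + 6 = -(-10)/2 + 6 = -3*(-5/3) + 6 = 5 + 6 = 11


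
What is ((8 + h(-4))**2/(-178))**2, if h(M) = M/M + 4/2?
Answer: 14641/31684 ≈ 0.46209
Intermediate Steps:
h(M) = 3 (h(M) = 1 + 4*(1/2) = 1 + 2 = 3)
((8 + h(-4))**2/(-178))**2 = ((8 + 3)**2/(-178))**2 = (11**2*(-1/178))**2 = (121*(-1/178))**2 = (-121/178)**2 = 14641/31684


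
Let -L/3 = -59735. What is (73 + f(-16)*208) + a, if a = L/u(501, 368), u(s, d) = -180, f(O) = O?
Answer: -51007/12 ≈ -4250.6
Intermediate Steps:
L = 179205 (L = -3*(-59735) = 179205)
a = -11947/12 (a = 179205/(-180) = 179205*(-1/180) = -11947/12 ≈ -995.58)
(73 + f(-16)*208) + a = (73 - 16*208) - 11947/12 = (73 - 3328) - 11947/12 = -3255 - 11947/12 = -51007/12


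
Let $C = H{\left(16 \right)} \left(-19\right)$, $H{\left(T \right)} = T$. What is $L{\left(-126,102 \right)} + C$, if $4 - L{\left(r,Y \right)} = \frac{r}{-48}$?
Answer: $- \frac{2421}{8} \approx -302.63$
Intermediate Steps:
$L{\left(r,Y \right)} = 4 + \frac{r}{48}$ ($L{\left(r,Y \right)} = 4 - \frac{r}{-48} = 4 - r \left(- \frac{1}{48}\right) = 4 - - \frac{r}{48} = 4 + \frac{r}{48}$)
$C = -304$ ($C = 16 \left(-19\right) = -304$)
$L{\left(-126,102 \right)} + C = \left(4 + \frac{1}{48} \left(-126\right)\right) - 304 = \left(4 - \frac{21}{8}\right) - 304 = \frac{11}{8} - 304 = - \frac{2421}{8}$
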